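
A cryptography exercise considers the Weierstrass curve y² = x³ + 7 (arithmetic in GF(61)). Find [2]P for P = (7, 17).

(42, 38)

tangent at (7, 17): λ = (3·7² + 0)/(2·17) ≡ 25/34. 34⁻¹ ≡ 9 (mod 61), so λ ≡ 25·9 ≡ 42.
  x = λ² - 7 - 7 = 1764 - 14 ≡ 42; y = λ·(7 - 42) - 17 ≡ 38. → (42, 38)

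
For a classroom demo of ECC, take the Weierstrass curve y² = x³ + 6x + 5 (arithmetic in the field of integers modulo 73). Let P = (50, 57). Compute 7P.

Double-and-add on 7 = (111)₂. Start with P = (50, 57) for the leading 1-bit.
double: tangent at (50, 57): λ = (3·50² + 6)/(2·57) ≡ 60/41. 41⁻¹ ≡ 57 (mod 73), so λ ≡ 60·57 ≡ 62.
  x = λ² - 50 - 50 = 3844 - 100 ≡ 21; y = λ·(50 - 21) - 57 ≡ 62. → (21, 62)
add P: (21, 62) + (50, 57). λ = (57 - 62)/(50 - 21) ≡ 68/29 mod 73. 29⁻¹ ≡ 68 (mod 73), so λ ≡ 25.
  x = λ² - 21 - 50 = 625 - 71 ≡ 43; y = λ·(21 - 43) - 62 ≡ 45. → (43, 45)
double: tangent at (43, 45): λ = (3·43² + 6)/(2·45) ≡ 5/17. 17⁻¹ ≡ 43 (mod 73), so λ ≡ 5·43 ≡ 69.
  x = λ² - 43 - 43 = 4761 - 86 ≡ 3; y = λ·(43 - 3) - 45 ≡ 14. → (3, 14)
add P: (3, 14) + (50, 57). λ = (57 - 14)/(50 - 3) ≡ 43/47 mod 73. 47⁻¹ ≡ 14 (mod 73), so λ ≡ 18.
  x = λ² - 3 - 50 = 324 - 53 ≡ 52; y = λ·(3 - 52) - 14 ≡ 53. → (52, 53)

(52, 53)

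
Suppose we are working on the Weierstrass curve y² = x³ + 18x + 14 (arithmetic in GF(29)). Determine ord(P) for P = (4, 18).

8

2P: tangent at (4, 18): λ = (3·4² + 18)/(2·18) ≡ 8/7. 7⁻¹ ≡ 25 (mod 29) since 7·25 = 175 ≡ 1, so λ ≡ 8·25 ≡ 26.
  x = λ² - 4 - 4 = 676 - 8 ≡ 1; y = λ·(4 - 1) - 18 ≡ 2. → (1, 2)
3P: (1, 2) + (4, 18). λ = (18 - 2)/(4 - 1) ≡ 16/3 mod 29. 3⁻¹ ≡ 10 (mod 29), so λ ≡ 15.
  x = λ² - 1 - 4 = 225 - 5 ≡ 17; y = λ·(1 - 17) - 2 ≡ 19. → (17, 19)
4P: (17, 19) + (4, 18). λ = (18 - 19)/(4 - 17) ≡ 28/16 mod 29. 16⁻¹ ≡ 20 (mod 29), so λ ≡ 9.
  x = λ² - 17 - 4 = 81 - 21 ≡ 2; y = λ·(17 - 2) - 19 ≡ 0. → (2, 0)
5P: (2, 0) + (4, 18). λ = (18 - 0)/(4 - 2) ≡ 18/2 mod 29. 2⁻¹ ≡ 15 (mod 29) since 2·15 = 30 ≡ 1, so λ ≡ 9.
  x = λ² - 2 - 4 = 81 - 6 ≡ 17; y = λ·(2 - 17) - 0 ≡ 10. → (17, 10)
6P: (17, 10) + (4, 18). λ = (18 - 10)/(4 - 17) ≡ 8/16 mod 29. 16⁻¹ ≡ 20 (mod 29) since 16·20 = 320 ≡ 1, so λ ≡ 15.
  x = λ² - 17 - 4 = 225 - 21 ≡ 1; y = λ·(17 - 1) - 10 ≡ 27. → (1, 27)
7P: (1, 27) + (4, 18). λ = (18 - 27)/(4 - 1) ≡ 20/3 mod 29. 3⁻¹ ≡ 10 (mod 29) since 3·10 = 30 ≡ 1, so λ ≡ 26.
  x = λ² - 1 - 4 = 676 - 5 ≡ 4; y = λ·(1 - 4) - 27 ≡ 11. → (4, 11)
8P: (4, 11) + (4, 18): same x and y₁ ≡ -y₂, so the sum is O.
8P = O, so the order is 8.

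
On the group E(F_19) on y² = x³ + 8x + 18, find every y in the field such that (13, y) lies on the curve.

x³ + 8x + 18 = 2319 ≡ 1 (mod 19).
Square roots of 1 mod 19: 1 and 18 (since 1² = 1 ≡ 1).

1, 18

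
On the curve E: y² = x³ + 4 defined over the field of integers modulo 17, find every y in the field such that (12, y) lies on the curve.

7, 10

x³ + 0x + 4 = 1732 ≡ 15 (mod 17).
Square roots of 15 mod 17: 7 and 10 (since 7² = 49 ≡ 15).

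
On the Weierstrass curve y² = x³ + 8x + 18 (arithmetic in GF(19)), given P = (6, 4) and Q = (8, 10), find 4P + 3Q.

(13, 1)

First 4P:
Repeated addition: build up to 4P.
2P: tangent at (6, 4): λ = (3·6² + 8)/(2·4) ≡ 2/8. 8⁻¹ ≡ 12 (mod 19), so λ ≡ 2·12 ≡ 5.
  x = λ² - 6 - 6 = 25 - 12 ≡ 13; y = λ·(6 - 13) - 4 ≡ 18. → (13, 18)
3P: (13, 18) + (6, 4). λ = (4 - 18)/(6 - 13) ≡ 5/12 mod 19. 12⁻¹ ≡ 8 (mod 19), so λ ≡ 2.
  x = λ² - 13 - 6 = 4 - 19 ≡ 4; y = λ·(13 - 4) - 18 ≡ 0. → (4, 0)
4P: (4, 0) + (6, 4). λ = (4 - 0)/(6 - 4) ≡ 4/2 mod 19. 2⁻¹ ≡ 10 (mod 19) since 2·10 = 20 ≡ 1, so λ ≡ 2.
  x = λ² - 4 - 6 = 4 - 10 ≡ 13; y = λ·(4 - 13) - 0 ≡ 1. → (13, 1)
4P = (13, 1).
Next 3Q:
Repeated addition: build up to 3Q.
2Q: tangent at (8, 10): λ = (3·8² + 8)/(2·10) ≡ 10/1. 1⁻¹ ≡ 1 (mod 19), so λ ≡ 10·1 ≡ 10.
  x = λ² - 8 - 8 = 100 - 16 ≡ 8; y = λ·(8 - 8) - 10 ≡ 9. → (8, 9)
3Q: (8, 9) + (8, 10): same x and y₁ ≡ -y₂, so the sum is O.
3Q = O.
Finally 4P + 3Q:
(13, 1) + O = (13, 1) (identity).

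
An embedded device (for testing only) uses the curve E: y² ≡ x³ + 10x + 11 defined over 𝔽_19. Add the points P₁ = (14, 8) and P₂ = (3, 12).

(14, 8) + (3, 12). λ = (12 - 8)/(3 - 14) ≡ 4/8 mod 19. 8⁻¹ ≡ 12 (mod 19) since 8·12 = 96 ≡ 1, so λ ≡ 10.
  x = λ² - 14 - 3 = 100 - 17 ≡ 7; y = λ·(14 - 7) - 8 ≡ 5. → (7, 5)

(7, 5)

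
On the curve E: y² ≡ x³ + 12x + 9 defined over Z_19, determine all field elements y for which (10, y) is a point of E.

none

x³ + 12x + 9 = 1129 ≡ 8 (mod 19).
8 is a non-residue mod 19; no y exists.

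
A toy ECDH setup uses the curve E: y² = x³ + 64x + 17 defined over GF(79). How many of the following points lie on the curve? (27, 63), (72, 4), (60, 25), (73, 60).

2

(27, 63): 63² ≡ 19, rhs ≡ 19 → on.
(72, 4): 4² ≡ 16, rhs ≡ 16 → on.
(60, 25): 25² ≡ 72, rhs ≡ 0 → off.
(73, 60): 60² ≡ 45, rhs ≡ 49 → off.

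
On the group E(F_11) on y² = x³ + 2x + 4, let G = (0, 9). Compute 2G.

tangent at (0, 9): λ = (3·0² + 2)/(2·9) ≡ 2/7. 7⁻¹ ≡ 8 (mod 11), so λ ≡ 2·8 ≡ 5.
  x = λ² - 0 - 0 = 25 - 0 ≡ 3; y = λ·(0 - 3) - 9 ≡ 9. → (3, 9)

(3, 9)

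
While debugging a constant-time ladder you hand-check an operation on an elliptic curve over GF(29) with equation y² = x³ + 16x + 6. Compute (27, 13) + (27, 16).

O

The two points share x = 27 and their y-coordinates satisfy 13 + 16 ≡ 0 (mod 29), so they are inverses. Their sum is 𝒪.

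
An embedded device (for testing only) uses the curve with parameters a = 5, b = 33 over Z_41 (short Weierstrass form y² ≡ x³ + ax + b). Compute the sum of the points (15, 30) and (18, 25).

(29, 7)

(15, 30) + (18, 25). λ = (25 - 30)/(18 - 15) ≡ 36/3 mod 41. 3⁻¹ ≡ 14 (mod 41), so λ ≡ 12.
  x = λ² - 15 - 18 = 144 - 33 ≡ 29; y = λ·(15 - 29) - 30 ≡ 7. → (29, 7)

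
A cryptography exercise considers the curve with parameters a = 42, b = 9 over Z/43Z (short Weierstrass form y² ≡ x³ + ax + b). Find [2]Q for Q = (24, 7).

tangent at (24, 7): λ = (3·24² + 42)/(2·7) ≡ 7/14. 14⁻¹ ≡ 40 (mod 43), so λ ≡ 7·40 ≡ 22.
  x = λ² - 24 - 24 = 484 - 48 ≡ 6; y = λ·(24 - 6) - 7 ≡ 2. → (6, 2)

(6, 2)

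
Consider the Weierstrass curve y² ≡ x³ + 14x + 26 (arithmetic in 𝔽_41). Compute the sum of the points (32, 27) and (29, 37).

(23, 25)

(32, 27) + (29, 37). λ = (37 - 27)/(29 - 32) ≡ 10/38 mod 41. 38⁻¹ ≡ 27 (mod 41), so λ ≡ 24.
  x = λ² - 32 - 29 = 576 - 61 ≡ 23; y = λ·(32 - 23) - 27 ≡ 25. → (23, 25)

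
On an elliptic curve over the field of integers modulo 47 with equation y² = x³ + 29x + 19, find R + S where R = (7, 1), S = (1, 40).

(7, 1) + (1, 40). λ = (40 - 1)/(1 - 7) ≡ 39/41 mod 47. 41⁻¹ ≡ 39 (mod 47) since 41·39 = 1599 ≡ 1, so λ ≡ 17.
  x = λ² - 7 - 1 = 289 - 8 ≡ 46; y = λ·(7 - 46) - 1 ≡ 41. → (46, 41)

(46, 41)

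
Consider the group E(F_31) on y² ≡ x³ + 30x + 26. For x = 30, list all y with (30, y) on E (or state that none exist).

x³ + 30x + 26 = 27926 ≡ 26 (mod 31).
26 is a non-residue mod 31; no y exists.

none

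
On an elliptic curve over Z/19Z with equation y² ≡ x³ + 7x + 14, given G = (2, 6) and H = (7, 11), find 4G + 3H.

First 4G:
Repeated addition: build up to 4G.
2G: tangent at (2, 6): λ = (3·2² + 7)/(2·6) ≡ 0/12. 12⁻¹ ≡ 8 (mod 19) since 12·8 = 96 ≡ 1, so λ ≡ 0·8 ≡ 0.
  x = λ² - 2 - 2 = 0 - 4 ≡ 15; y = λ·(2 - 15) - 6 ≡ 13. → (15, 13)
3G: (15, 13) + (2, 6). λ = (6 - 13)/(2 - 15) ≡ 12/6 mod 19. 6⁻¹ ≡ 16 (mod 19), so λ ≡ 2.
  x = λ² - 15 - 2 = 4 - 17 ≡ 6; y = λ·(15 - 6) - 13 ≡ 5. → (6, 5)
4G: (6, 5) + (2, 6). λ = (6 - 5)/(2 - 6) ≡ 1/15 mod 19. 15⁻¹ ≡ 14 (mod 19) since 15·14 = 210 ≡ 1, so λ ≡ 14.
  x = λ² - 6 - 2 = 196 - 8 ≡ 17; y = λ·(6 - 17) - 5 ≡ 12. → (17, 12)
4G = (17, 12).
Next 3H:
Repeated addition: build up to 3H.
2H: tangent at (7, 11): λ = (3·7² + 7)/(2·11) ≡ 2/3. 3⁻¹ ≡ 13 (mod 19), so λ ≡ 2·13 ≡ 7.
  x = λ² - 7 - 7 = 49 - 14 ≡ 16; y = λ·(7 - 16) - 11 ≡ 2. → (16, 2)
3H: (16, 2) + (7, 11). λ = (11 - 2)/(7 - 16) ≡ 9/10 mod 19. 10⁻¹ ≡ 2 (mod 19), so λ ≡ 18.
  x = λ² - 16 - 7 = 324 - 23 ≡ 16; y = λ·(16 - 16) - 2 ≡ 17. → (16, 17)
3H = (16, 17).
Finally 4G + 3H:
(17, 12) + (16, 17). λ = (17 - 12)/(16 - 17) ≡ 5/18 mod 19. 18⁻¹ ≡ 18 (mod 19), so λ ≡ 14.
  x = λ² - 17 - 16 = 196 - 33 ≡ 11; y = λ·(17 - 11) - 12 ≡ 15. → (11, 15)

(11, 15)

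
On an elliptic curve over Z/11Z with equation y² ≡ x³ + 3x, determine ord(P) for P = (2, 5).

12

2P: tangent at (2, 5): λ = (3·2² + 3)/(2·5) ≡ 4/10. 10⁻¹ ≡ 10 (mod 11) since 10·10 = 100 ≡ 1, so λ ≡ 4·10 ≡ 7.
  x = λ² - 2 - 2 = 49 - 4 ≡ 1; y = λ·(2 - 1) - 5 ≡ 2. → (1, 2)
3P: (1, 2) + (2, 5). λ = (5 - 2)/(2 - 1) ≡ 3/1 mod 11. 1⁻¹ ≡ 1 (mod 11), so λ ≡ 3.
  x = λ² - 1 - 2 = 9 - 3 ≡ 6; y = λ·(1 - 6) - 2 ≡ 5. → (6, 5)
4P: (6, 5) + (2, 5). λ = (5 - 5)/(2 - 6) ≡ 0/7 mod 11. 7⁻¹ ≡ 8 (mod 11), so λ ≡ 0.
  x = λ² - 6 - 2 = 0 - 8 ≡ 3; y = λ·(6 - 3) - 5 ≡ 6. → (3, 6)
5P: (3, 6) + (2, 5). λ = (5 - 6)/(2 - 3) ≡ 10/10 mod 11. 10⁻¹ ≡ 10 (mod 11), so λ ≡ 1.
  x = λ² - 3 - 2 = 1 - 5 ≡ 7; y = λ·(3 - 7) - 6 ≡ 1. → (7, 1)
6P: (7, 1) + (2, 5). λ = (5 - 1)/(2 - 7) ≡ 4/6 mod 11. 6⁻¹ ≡ 2 (mod 11) since 6·2 = 12 ≡ 1, so λ ≡ 8.
  x = λ² - 7 - 2 = 64 - 9 ≡ 0; y = λ·(7 - 0) - 1 ≡ 0. → (0, 0)
7P: (0, 0) + (2, 5). λ = (5 - 0)/(2 - 0) ≡ 5/2 mod 11. 2⁻¹ ≡ 6 (mod 11), so λ ≡ 8.
  x = λ² - 0 - 2 = 64 - 2 ≡ 7; y = λ·(0 - 7) - 0 ≡ 10. → (7, 10)
8P: (7, 10) + (2, 5). λ = (5 - 10)/(2 - 7) ≡ 6/6 mod 11. 6⁻¹ ≡ 2 (mod 11), so λ ≡ 1.
  x = λ² - 7 - 2 = 1 - 9 ≡ 3; y = λ·(7 - 3) - 10 ≡ 5. → (3, 5)
9P: (3, 5) + (2, 5). λ = (5 - 5)/(2 - 3) ≡ 0/10 mod 11. 10⁻¹ ≡ 10 (mod 11), so λ ≡ 0.
  x = λ² - 3 - 2 = 0 - 5 ≡ 6; y = λ·(3 - 6) - 5 ≡ 6. → (6, 6)
10P: (6, 6) + (2, 5). λ = (5 - 6)/(2 - 6) ≡ 10/7 mod 11. 7⁻¹ ≡ 8 (mod 11), so λ ≡ 3.
  x = λ² - 6 - 2 = 9 - 8 ≡ 1; y = λ·(6 - 1) - 6 ≡ 9. → (1, 9)
11P: (1, 9) + (2, 5). λ = (5 - 9)/(2 - 1) ≡ 7/1 mod 11. 1⁻¹ ≡ 1 (mod 11), so λ ≡ 7.
  x = λ² - 1 - 2 = 49 - 3 ≡ 2; y = λ·(1 - 2) - 9 ≡ 6. → (2, 6)
12P: (2, 6) + (2, 5): same x and y₁ ≡ -y₂, so the sum is O.
12P = O, so the order is 12.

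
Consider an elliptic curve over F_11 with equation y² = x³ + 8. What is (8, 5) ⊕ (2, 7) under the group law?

(8, 5) + (2, 7). λ = (7 - 5)/(2 - 8) ≡ 2/5 mod 11. 5⁻¹ ≡ 9 (mod 11) since 5·9 = 45 ≡ 1, so λ ≡ 7.
  x = λ² - 8 - 2 = 49 - 10 ≡ 6; y = λ·(8 - 6) - 5 ≡ 9. → (6, 9)

(6, 9)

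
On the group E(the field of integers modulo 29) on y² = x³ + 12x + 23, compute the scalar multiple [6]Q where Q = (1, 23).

(27, 7)

Double-and-add on 6 = (110)₂. Start with Q = (1, 23) for the leading 1-bit.
double: tangent at (1, 23): λ = (3·1² + 12)/(2·23) ≡ 15/17. 17⁻¹ ≡ 12 (mod 29), so λ ≡ 15·12 ≡ 6.
  x = λ² - 1 - 1 = 36 - 2 ≡ 5; y = λ·(1 - 5) - 23 ≡ 11. → (5, 11)
add Q: (5, 11) + (1, 23). λ = (23 - 11)/(1 - 5) ≡ 12/25 mod 29. 25⁻¹ ≡ 7 (mod 29), so λ ≡ 26.
  x = λ² - 5 - 1 = 676 - 6 ≡ 3; y = λ·(5 - 3) - 11 ≡ 12. → (3, 12)
double: tangent at (3, 12): λ = (3·3² + 12)/(2·12) ≡ 10/24. 24⁻¹ ≡ 23 (mod 29), so λ ≡ 10·23 ≡ 27.
  x = λ² - 3 - 3 = 729 - 6 ≡ 27; y = λ·(3 - 27) - 12 ≡ 7. → (27, 7)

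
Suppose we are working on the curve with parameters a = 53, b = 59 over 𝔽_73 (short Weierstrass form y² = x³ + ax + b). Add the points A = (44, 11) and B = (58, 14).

(44, 11) + (58, 14). λ = (14 - 11)/(58 - 44) ≡ 3/14 mod 73. 14⁻¹ ≡ 47 (mod 73) since 14·47 = 658 ≡ 1, so λ ≡ 68.
  x = λ² - 44 - 58 = 4624 - 102 ≡ 69; y = λ·(44 - 69) - 11 ≡ 41. → (69, 41)

(69, 41)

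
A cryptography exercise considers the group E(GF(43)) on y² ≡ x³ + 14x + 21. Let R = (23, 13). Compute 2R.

tangent at (23, 13): λ = (3·23² + 14)/(2·13) ≡ 10/26. 26⁻¹ ≡ 5 (mod 43) since 26·5 = 130 ≡ 1, so λ ≡ 10·5 ≡ 7.
  x = λ² - 23 - 23 = 49 - 46 ≡ 3; y = λ·(23 - 3) - 13 ≡ 41. → (3, 41)

(3, 41)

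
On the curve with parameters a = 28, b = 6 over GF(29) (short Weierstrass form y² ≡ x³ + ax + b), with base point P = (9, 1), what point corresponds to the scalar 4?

Double-and-add on 4 = (100)₂. Start with P = (9, 1) for the leading 1-bit.
double: tangent at (9, 1): λ = (3·9² + 28)/(2·1) ≡ 10/2. 2⁻¹ ≡ 15 (mod 29), so λ ≡ 10·15 ≡ 5.
  x = λ² - 9 - 9 = 25 - 18 ≡ 7; y = λ·(9 - 7) - 1 ≡ 9. → (7, 9)
double: tangent at (7, 9): λ = (3·7² + 28)/(2·9) ≡ 1/18. 18⁻¹ ≡ 21 (mod 29), so λ ≡ 1·21 ≡ 21.
  x = λ² - 7 - 7 = 441 - 14 ≡ 21; y = λ·(7 - 21) - 9 ≡ 16. → (21, 16)

(21, 16)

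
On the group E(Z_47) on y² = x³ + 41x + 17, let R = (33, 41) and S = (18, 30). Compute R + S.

(33, 41) + (18, 30). λ = (30 - 41)/(18 - 33) ≡ 36/32 mod 47. 32⁻¹ ≡ 25 (mod 47) since 32·25 = 800 ≡ 1, so λ ≡ 7.
  x = λ² - 33 - 18 = 49 - 51 ≡ 45; y = λ·(33 - 45) - 41 ≡ 16. → (45, 16)

(45, 16)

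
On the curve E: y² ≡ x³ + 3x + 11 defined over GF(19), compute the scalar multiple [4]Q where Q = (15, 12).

Double-and-add on 4 = (100)₂. Start with Q = (15, 12) for the leading 1-bit.
double: tangent at (15, 12): λ = (3·15² + 3)/(2·12) ≡ 13/5. 5⁻¹ ≡ 4 (mod 19) since 5·4 = 20 ≡ 1, so λ ≡ 13·4 ≡ 14.
  x = λ² - 15 - 15 = 196 - 30 ≡ 14; y = λ·(15 - 14) - 12 ≡ 2. → (14, 2)
double: tangent at (14, 2): λ = (3·14² + 3)/(2·2) ≡ 2/4. 4⁻¹ ≡ 5 (mod 19), so λ ≡ 2·5 ≡ 10.
  x = λ² - 14 - 14 = 100 - 28 ≡ 15; y = λ·(14 - 15) - 2 ≡ 7. → (15, 7)

(15, 7)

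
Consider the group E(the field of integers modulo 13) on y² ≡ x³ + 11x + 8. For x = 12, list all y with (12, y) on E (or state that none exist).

x³ + 11x + 8 = 1868 ≡ 9 (mod 13).
Square roots of 9 mod 13: 3 and 10 (since 3² = 9 ≡ 9).

3, 10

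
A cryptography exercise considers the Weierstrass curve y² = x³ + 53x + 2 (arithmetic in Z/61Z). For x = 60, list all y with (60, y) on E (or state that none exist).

x³ + 53x + 2 = 219182 ≡ 9 (mod 61).
Square roots of 9 mod 61: 3 and 58 (since 3² = 9 ≡ 9).

3, 58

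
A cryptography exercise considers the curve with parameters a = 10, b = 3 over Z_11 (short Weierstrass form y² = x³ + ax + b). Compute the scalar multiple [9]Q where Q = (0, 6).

Repeated addition: build up to 9Q.
2Q: tangent at (0, 6): λ = (3·0² + 10)/(2·6) ≡ 10/1. 1⁻¹ ≡ 1 (mod 11) since 1·1 = 1 ≡ 1, so λ ≡ 10·1 ≡ 10.
  x = λ² - 0 - 0 = 100 - 0 ≡ 1; y = λ·(0 - 1) - 6 ≡ 6. → (1, 6)
3Q: (1, 6) + (0, 6). λ = (6 - 6)/(0 - 1) ≡ 0/10 mod 11. 10⁻¹ ≡ 10 (mod 11), so λ ≡ 0.
  x = λ² - 1 - 0 = 0 - 1 ≡ 10; y = λ·(1 - 10) - 6 ≡ 5. → (10, 5)
4Q: (10, 5) + (0, 6). λ = (6 - 5)/(0 - 10) ≡ 1/1 mod 11. 1⁻¹ ≡ 1 (mod 11) since 1·1 = 1 ≡ 1, so λ ≡ 1.
  x = λ² - 10 - 0 = 1 - 10 ≡ 2; y = λ·(10 - 2) - 5 ≡ 3. → (2, 3)
5Q: (2, 3) + (0, 6). λ = (6 - 3)/(0 - 2) ≡ 3/9 mod 11. 9⁻¹ ≡ 5 (mod 11), so λ ≡ 4.
  x = λ² - 2 - 0 = 16 - 2 ≡ 3; y = λ·(2 - 3) - 3 ≡ 4. → (3, 4)
6Q: (3, 4) + (0, 6). λ = (6 - 4)/(0 - 3) ≡ 2/8 mod 11. 8⁻¹ ≡ 7 (mod 11), so λ ≡ 3.
  x = λ² - 3 - 0 = 9 - 3 ≡ 6; y = λ·(3 - 6) - 4 ≡ 9. → (6, 9)
7Q: (6, 9) + (0, 6). λ = (6 - 9)/(0 - 6) ≡ 8/5 mod 11. 5⁻¹ ≡ 9 (mod 11) since 5·9 = 45 ≡ 1, so λ ≡ 6.
  x = λ² - 6 - 0 = 36 - 6 ≡ 8; y = λ·(6 - 8) - 9 ≡ 1. → (8, 1)
8Q: (8, 1) + (0, 6). λ = (6 - 1)/(0 - 8) ≡ 5/3 mod 11. 3⁻¹ ≡ 4 (mod 11), so λ ≡ 9.
  x = λ² - 8 - 0 = 81 - 8 ≡ 7; y = λ·(8 - 7) - 1 ≡ 8. → (7, 8)
9Q: (7, 8) + (0, 6). λ = (6 - 8)/(0 - 7) ≡ 9/4 mod 11. 4⁻¹ ≡ 3 (mod 11) since 4·3 = 12 ≡ 1, so λ ≡ 5.
  x = λ² - 7 - 0 = 25 - 7 ≡ 7; y = λ·(7 - 7) - 8 ≡ 3. → (7, 3)

(7, 3)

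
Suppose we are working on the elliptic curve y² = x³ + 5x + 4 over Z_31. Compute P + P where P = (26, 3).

tangent at (26, 3): λ = (3·26² + 5)/(2·3) ≡ 18/6. 6⁻¹ ≡ 26 (mod 31), so λ ≡ 18·26 ≡ 3.
  x = λ² - 26 - 26 = 9 - 52 ≡ 19; y = λ·(26 - 19) - 3 ≡ 18. → (19, 18)

(19, 18)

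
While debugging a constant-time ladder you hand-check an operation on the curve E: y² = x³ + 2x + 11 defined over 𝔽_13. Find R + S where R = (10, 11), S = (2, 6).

(10, 11) + (2, 6). λ = (6 - 11)/(2 - 10) ≡ 8/5 mod 13. 5⁻¹ ≡ 8 (mod 13), so λ ≡ 12.
  x = λ² - 10 - 2 = 144 - 12 ≡ 2; y = λ·(10 - 2) - 11 ≡ 7. → (2, 7)

(2, 7)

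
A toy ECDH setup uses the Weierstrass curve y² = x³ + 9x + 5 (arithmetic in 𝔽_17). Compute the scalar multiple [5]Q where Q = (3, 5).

Double-and-add on 5 = (101)₂. Start with Q = (3, 5) for the leading 1-bit.
double: tangent at (3, 5): λ = (3·3² + 9)/(2·5) ≡ 2/10. 10⁻¹ ≡ 12 (mod 17), so λ ≡ 2·12 ≡ 7.
  x = λ² - 3 - 3 = 49 - 6 ≡ 9; y = λ·(3 - 9) - 5 ≡ 4. → (9, 4)
double: tangent at (9, 4): λ = (3·9² + 9)/(2·4) ≡ 14/8. 8⁻¹ ≡ 15 (mod 17) since 8·15 = 120 ≡ 1, so λ ≡ 14·15 ≡ 6.
  x = λ² - 9 - 9 = 36 - 18 ≡ 1; y = λ·(9 - 1) - 4 ≡ 10. → (1, 10)
add Q: (1, 10) + (3, 5). λ = (5 - 10)/(3 - 1) ≡ 12/2 mod 17. 2⁻¹ ≡ 9 (mod 17), so λ ≡ 6.
  x = λ² - 1 - 3 = 36 - 4 ≡ 15; y = λ·(1 - 15) - 10 ≡ 8. → (15, 8)

(15, 8)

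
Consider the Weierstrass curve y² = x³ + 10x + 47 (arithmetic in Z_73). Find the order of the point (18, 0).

2P: (18, 0) + (18, 0): same x and y₁ ≡ -y₂, so the sum is ∞.
2P = ∞, so the order is 2.

2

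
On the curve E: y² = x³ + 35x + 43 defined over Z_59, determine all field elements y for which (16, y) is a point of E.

none

x³ + 35x + 43 = 4699 ≡ 38 (mod 59).
38 is a non-residue mod 59; no y exists.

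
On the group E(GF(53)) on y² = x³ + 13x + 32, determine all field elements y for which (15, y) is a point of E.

x³ + 13x + 32 = 3602 ≡ 51 (mod 53).
51 is a non-residue mod 53; no y exists.

none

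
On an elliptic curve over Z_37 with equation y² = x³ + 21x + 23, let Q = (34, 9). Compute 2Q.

tangent at (34, 9): λ = (3·34² + 21)/(2·9) ≡ 11/18. 18⁻¹ ≡ 35 (mod 37) since 18·35 = 630 ≡ 1, so λ ≡ 11·35 ≡ 15.
  x = λ² - 34 - 34 = 225 - 68 ≡ 9; y = λ·(34 - 9) - 9 ≡ 33. → (9, 33)

(9, 33)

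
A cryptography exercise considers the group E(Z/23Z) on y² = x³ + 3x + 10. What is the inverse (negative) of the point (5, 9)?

(5, 14)

-(5, 9) = (5, -9 mod 23) = (5, 14).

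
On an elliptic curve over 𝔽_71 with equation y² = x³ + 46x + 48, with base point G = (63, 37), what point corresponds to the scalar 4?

(33, 21)

Repeated addition: build up to 4G.
2G: tangent at (63, 37): λ = (3·63² + 46)/(2·37) ≡ 25/3. 3⁻¹ ≡ 24 (mod 71), so λ ≡ 25·24 ≡ 32.
  x = λ² - 63 - 63 = 1024 - 126 ≡ 46; y = λ·(63 - 46) - 37 ≡ 10. → (46, 10)
3G: (46, 10) + (63, 37). λ = (37 - 10)/(63 - 46) ≡ 27/17 mod 71. 17⁻¹ ≡ 46 (mod 71) since 17·46 = 782 ≡ 1, so λ ≡ 35.
  x = λ² - 46 - 63 = 1225 - 109 ≡ 51; y = λ·(46 - 51) - 10 ≡ 28. → (51, 28)
4G: (51, 28) + (63, 37). λ = (37 - 28)/(63 - 51) ≡ 9/12 mod 71. 12⁻¹ ≡ 6 (mod 71), so λ ≡ 54.
  x = λ² - 51 - 63 = 2916 - 114 ≡ 33; y = λ·(51 - 33) - 28 ≡ 21. → (33, 21)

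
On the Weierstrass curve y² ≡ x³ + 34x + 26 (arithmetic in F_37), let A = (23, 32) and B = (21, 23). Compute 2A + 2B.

First 2A:
Repeated addition: build up to 2A.
2A: tangent at (23, 32): λ = (3·23² + 34)/(2·32) ≡ 30/27. 27⁻¹ ≡ 11 (mod 37), so λ ≡ 30·11 ≡ 34.
  x = λ² - 23 - 23 = 1156 - 46 ≡ 0; y = λ·(23 - 0) - 32 ≡ 10. → (0, 10)
2A = (0, 10).
Next 2B:
Repeated addition: build up to 2B.
2B: tangent at (21, 23): λ = (3·21² + 34)/(2·23) ≡ 25/9. 9⁻¹ ≡ 33 (mod 37), so λ ≡ 25·33 ≡ 11.
  x = λ² - 21 - 21 = 121 - 42 ≡ 5; y = λ·(21 - 5) - 23 ≡ 5. → (5, 5)
2B = (5, 5).
Finally 2A + 2B:
(0, 10) + (5, 5). λ = (5 - 10)/(5 - 0) ≡ 32/5 mod 37. 5⁻¹ ≡ 15 (mod 37), so λ ≡ 36.
  x = λ² - 0 - 5 = 1296 - 5 ≡ 33; y = λ·(0 - 33) - 10 ≡ 23. → (33, 23)

(33, 23)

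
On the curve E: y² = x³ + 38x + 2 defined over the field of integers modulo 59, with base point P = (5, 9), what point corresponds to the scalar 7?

(23, 2)

Repeated addition: build up to 7P.
2P: tangent at (5, 9): λ = (3·5² + 38)/(2·9) ≡ 54/18. 18⁻¹ ≡ 23 (mod 59), so λ ≡ 54·23 ≡ 3.
  x = λ² - 5 - 5 = 9 - 10 ≡ 58; y = λ·(5 - 58) - 9 ≡ 9. → (58, 9)
3P: (58, 9) + (5, 9). λ = (9 - 9)/(5 - 58) ≡ 0/6 mod 59. 6⁻¹ ≡ 10 (mod 59) since 6·10 = 60 ≡ 1, so λ ≡ 0.
  x = λ² - 58 - 5 = 0 - 63 ≡ 55; y = λ·(58 - 55) - 9 ≡ 50. → (55, 50)
4P: (55, 50) + (5, 9). λ = (9 - 50)/(5 - 55) ≡ 18/9 mod 59. 9⁻¹ ≡ 46 (mod 59), so λ ≡ 2.
  x = λ² - 55 - 5 = 4 - 60 ≡ 3; y = λ·(55 - 3) - 50 ≡ 54. → (3, 54)
5P: (3, 54) + (5, 9). λ = (9 - 54)/(5 - 3) ≡ 14/2 mod 59. 2⁻¹ ≡ 30 (mod 59), so λ ≡ 7.
  x = λ² - 3 - 5 = 49 - 8 ≡ 41; y = λ·(3 - 41) - 54 ≡ 34. → (41, 34)
6P: (41, 34) + (5, 9). λ = (9 - 34)/(5 - 41) ≡ 34/23 mod 59. 23⁻¹ ≡ 18 (mod 59), so λ ≡ 22.
  x = λ² - 41 - 5 = 484 - 46 ≡ 25; y = λ·(41 - 25) - 34 ≡ 23. → (25, 23)
7P: (25, 23) + (5, 9). λ = (9 - 23)/(5 - 25) ≡ 45/39 mod 59. 39⁻¹ ≡ 56 (mod 59), so λ ≡ 42.
  x = λ² - 25 - 5 = 1764 - 30 ≡ 23; y = λ·(25 - 23) - 23 ≡ 2. → (23, 2)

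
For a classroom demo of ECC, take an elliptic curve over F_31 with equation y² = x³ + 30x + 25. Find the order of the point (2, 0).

2P: (2, 0) + (2, 0): same x and y₁ ≡ -y₂, so the sum is O.
2P = O, so the order is 2.

2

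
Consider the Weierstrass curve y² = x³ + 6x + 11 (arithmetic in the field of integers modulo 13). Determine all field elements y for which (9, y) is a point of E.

1, 12

x³ + 6x + 11 = 794 ≡ 1 (mod 13).
Square roots of 1 mod 13: 1 and 12 (since 1² = 1 ≡ 1).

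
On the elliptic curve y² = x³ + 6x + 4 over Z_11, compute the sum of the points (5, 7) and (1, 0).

(6, 5)

(5, 7) + (1, 0). λ = (0 - 7)/(1 - 5) ≡ 4/7 mod 11. 7⁻¹ ≡ 8 (mod 11) since 7·8 = 56 ≡ 1, so λ ≡ 10.
  x = λ² - 5 - 1 = 100 - 6 ≡ 6; y = λ·(5 - 6) - 7 ≡ 5. → (6, 5)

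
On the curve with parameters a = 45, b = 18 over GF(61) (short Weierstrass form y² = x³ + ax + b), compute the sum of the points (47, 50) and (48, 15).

(32, 35)

(47, 50) + (48, 15). λ = (15 - 50)/(48 - 47) ≡ 26/1 mod 61. 1⁻¹ ≡ 1 (mod 61) since 1·1 = 1 ≡ 1, so λ ≡ 26.
  x = λ² - 47 - 48 = 676 - 95 ≡ 32; y = λ·(47 - 32) - 50 ≡ 35. → (32, 35)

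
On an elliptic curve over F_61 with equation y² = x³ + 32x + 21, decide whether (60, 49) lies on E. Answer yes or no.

y² = 49² ≡ 22; x³ + 32x + 21 = 217941 ≡ 49 (mod 61). 22 ≠ 49.

no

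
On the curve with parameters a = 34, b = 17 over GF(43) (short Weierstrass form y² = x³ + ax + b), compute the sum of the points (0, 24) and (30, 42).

(0, 24) + (30, 42). λ = (42 - 24)/(30 - 0) ≡ 18/30 mod 43. 30⁻¹ ≡ 33 (mod 43), so λ ≡ 35.
  x = λ² - 0 - 30 = 1225 - 30 ≡ 34; y = λ·(0 - 34) - 24 ≡ 33. → (34, 33)

(34, 33)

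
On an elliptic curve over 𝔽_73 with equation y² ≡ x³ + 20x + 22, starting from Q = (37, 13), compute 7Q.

Double-and-add on 7 = (111)₂. Start with Q = (37, 13) for the leading 1-bit.
double: tangent at (37, 13): λ = (3·37² + 20)/(2·13) ≡ 39/26. 26⁻¹ ≡ 59 (mod 73), so λ ≡ 39·59 ≡ 38.
  x = λ² - 37 - 37 = 1444 - 74 ≡ 56; y = λ·(37 - 56) - 13 ≡ 68. → (56, 68)
add Q: (56, 68) + (37, 13). λ = (13 - 68)/(37 - 56) ≡ 18/54 mod 73. 54⁻¹ ≡ 23 (mod 73) since 54·23 = 1242 ≡ 1, so λ ≡ 49.
  x = λ² - 56 - 37 = 2401 - 93 ≡ 45; y = λ·(56 - 45) - 68 ≡ 33. → (45, 33)
double: tangent at (45, 33): λ = (3·45² + 20)/(2·33) ≡ 36/66. 66⁻¹ ≡ 52 (mod 73), so λ ≡ 36·52 ≡ 47.
  x = λ² - 45 - 45 = 2209 - 90 ≡ 2; y = λ·(45 - 2) - 33 ≡ 17. → (2, 17)
add Q: (2, 17) + (37, 13). λ = (13 - 17)/(37 - 2) ≡ 69/35 mod 73. 35⁻¹ ≡ 48 (mod 73), so λ ≡ 27.
  x = λ² - 2 - 37 = 729 - 39 ≡ 33; y = λ·(2 - 33) - 17 ≡ 22. → (33, 22)

(33, 22)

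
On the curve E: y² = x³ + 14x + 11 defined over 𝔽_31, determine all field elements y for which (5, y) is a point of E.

x³ + 14x + 11 = 206 ≡ 20 (mod 31).
Square roots of 20 mod 31: 12 and 19 (since 12² = 144 ≡ 20).

12, 19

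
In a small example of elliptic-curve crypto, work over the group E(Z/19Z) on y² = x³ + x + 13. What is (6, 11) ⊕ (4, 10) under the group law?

(14, 4)

(6, 11) + (4, 10). λ = (10 - 11)/(4 - 6) ≡ 18/17 mod 19. 17⁻¹ ≡ 9 (mod 19), so λ ≡ 10.
  x = λ² - 6 - 4 = 100 - 10 ≡ 14; y = λ·(6 - 14) - 11 ≡ 4. → (14, 4)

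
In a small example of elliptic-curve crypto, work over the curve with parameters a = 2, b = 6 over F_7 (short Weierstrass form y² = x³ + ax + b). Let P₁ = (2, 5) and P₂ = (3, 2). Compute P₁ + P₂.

(4, 1)

(2, 5) + (3, 2). λ = (2 - 5)/(3 - 2) ≡ 4/1 mod 7. 1⁻¹ ≡ 1 (mod 7), so λ ≡ 4.
  x = λ² - 2 - 3 = 16 - 5 ≡ 4; y = λ·(2 - 4) - 5 ≡ 1. → (4, 1)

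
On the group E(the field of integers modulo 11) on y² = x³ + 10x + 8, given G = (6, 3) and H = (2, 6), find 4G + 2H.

(6, 3)

First 4G:
Double-and-add on 4 = (100)₂. Start with G = (6, 3) for the leading 1-bit.
double: tangent at (6, 3): λ = (3·6² + 10)/(2·3) ≡ 8/6. 6⁻¹ ≡ 2 (mod 11) since 6·2 = 12 ≡ 1, so λ ≡ 8·2 ≡ 5.
  x = λ² - 6 - 6 = 25 - 12 ≡ 2; y = λ·(6 - 2) - 3 ≡ 6. → (2, 6)
double: tangent at (2, 6): λ = (3·2² + 10)/(2·6) ≡ 0/1. 1⁻¹ ≡ 1 (mod 11), so λ ≡ 0·1 ≡ 0.
  x = λ² - 2 - 2 = 0 - 4 ≡ 7; y = λ·(2 - 7) - 6 ≡ 5. → (7, 5)
4G = (7, 5).
Next 2H:
Repeated addition: build up to 2H.
2H: tangent at (2, 6): λ = (3·2² + 10)/(2·6) ≡ 0/1. 1⁻¹ ≡ 1 (mod 11) since 1·1 = 1 ≡ 1, so λ ≡ 0·1 ≡ 0.
  x = λ² - 2 - 2 = 0 - 4 ≡ 7; y = λ·(2 - 7) - 6 ≡ 5. → (7, 5)
2H = (7, 5).
Finally 4G + 2H:
tangent at (7, 5): λ = (3·7² + 10)/(2·5) ≡ 3/10. 10⁻¹ ≡ 10 (mod 11) since 10·10 = 100 ≡ 1, so λ ≡ 3·10 ≡ 8.
  x = λ² - 7 - 7 = 64 - 14 ≡ 6; y = λ·(7 - 6) - 5 ≡ 3. → (6, 3)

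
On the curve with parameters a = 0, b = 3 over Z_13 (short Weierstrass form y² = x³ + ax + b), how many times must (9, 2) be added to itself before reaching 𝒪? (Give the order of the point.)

3

2P: tangent at (9, 2): λ = (3·9² + 0)/(2·2) ≡ 9/4. 4⁻¹ ≡ 10 (mod 13), so λ ≡ 9·10 ≡ 12.
  x = λ² - 9 - 9 = 144 - 18 ≡ 9; y = λ·(9 - 9) - 2 ≡ 11. → (9, 11)
3P: (9, 11) + (9, 2): same x and y₁ ≡ -y₂, so the sum is 𝒪.
3P = 𝒪, so the order is 3.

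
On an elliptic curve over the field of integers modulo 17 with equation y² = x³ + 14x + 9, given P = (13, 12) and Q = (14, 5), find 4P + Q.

First 4P:
Double-and-add on 4 = (100)₂. Start with P = (13, 12) for the leading 1-bit.
double: tangent at (13, 12): λ = (3·13² + 14)/(2·12) ≡ 11/7. 7⁻¹ ≡ 5 (mod 17), so λ ≡ 11·5 ≡ 4.
  x = λ² - 13 - 13 = 16 - 26 ≡ 7; y = λ·(13 - 7) - 12 ≡ 12. → (7, 12)
double: tangent at (7, 12): λ = (3·7² + 14)/(2·12) ≡ 8/7. 7⁻¹ ≡ 5 (mod 17), so λ ≡ 8·5 ≡ 6.
  x = λ² - 7 - 7 = 36 - 14 ≡ 5; y = λ·(7 - 5) - 12 ≡ 0. → (5, 0)
4P = (5, 0).
Finally 4P + Q:
(5, 0) + (14, 5). λ = (5 - 0)/(14 - 5) ≡ 5/9 mod 17. 9⁻¹ ≡ 2 (mod 17), so λ ≡ 10.
  x = λ² - 5 - 14 = 100 - 19 ≡ 13; y = λ·(5 - 13) - 0 ≡ 5. → (13, 5)

(13, 5)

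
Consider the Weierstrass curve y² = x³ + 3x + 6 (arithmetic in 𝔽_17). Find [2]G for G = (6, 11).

tangent at (6, 11): λ = (3·6² + 3)/(2·11) ≡ 9/5. 5⁻¹ ≡ 7 (mod 17), so λ ≡ 9·7 ≡ 12.
  x = λ² - 6 - 6 = 144 - 12 ≡ 13; y = λ·(6 - 13) - 11 ≡ 7. → (13, 7)

(13, 7)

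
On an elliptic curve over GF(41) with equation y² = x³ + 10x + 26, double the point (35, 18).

(13, 4)

tangent at (35, 18): λ = (3·35² + 10)/(2·18) ≡ 36/36. 36⁻¹ ≡ 8 (mod 41), so λ ≡ 36·8 ≡ 1.
  x = λ² - 35 - 35 = 1 - 70 ≡ 13; y = λ·(35 - 13) - 18 ≡ 4. → (13, 4)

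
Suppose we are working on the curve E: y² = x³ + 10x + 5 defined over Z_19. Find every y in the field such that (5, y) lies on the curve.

x³ + 10x + 5 = 180 ≡ 9 (mod 19).
Square roots of 9 mod 19: 3 and 16 (since 3² = 9 ≡ 9).

3, 16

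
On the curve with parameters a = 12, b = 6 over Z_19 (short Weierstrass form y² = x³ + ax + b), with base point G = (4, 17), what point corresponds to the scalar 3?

(16, 0)

Repeated addition: build up to 3G.
2G: tangent at (4, 17): λ = (3·4² + 12)/(2·17) ≡ 3/15. 15⁻¹ ≡ 14 (mod 19), so λ ≡ 3·14 ≡ 4.
  x = λ² - 4 - 4 = 16 - 8 ≡ 8; y = λ·(4 - 8) - 17 ≡ 5. → (8, 5)
3G: (8, 5) + (4, 17). λ = (17 - 5)/(4 - 8) ≡ 12/15 mod 19. 15⁻¹ ≡ 14 (mod 19), so λ ≡ 16.
  x = λ² - 8 - 4 = 256 - 12 ≡ 16; y = λ·(8 - 16) - 5 ≡ 0. → (16, 0)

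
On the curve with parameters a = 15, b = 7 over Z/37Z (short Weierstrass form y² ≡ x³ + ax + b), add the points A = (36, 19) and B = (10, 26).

(36, 19) + (10, 26). λ = (26 - 19)/(10 - 36) ≡ 7/11 mod 37. 11⁻¹ ≡ 27 (mod 37) since 11·27 = 297 ≡ 1, so λ ≡ 4.
  x = λ² - 36 - 10 = 16 - 46 ≡ 7; y = λ·(36 - 7) - 19 ≡ 23. → (7, 23)

(7, 23)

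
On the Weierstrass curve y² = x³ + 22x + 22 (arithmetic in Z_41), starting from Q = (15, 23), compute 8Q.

(33, 21)

Repeated addition: build up to 8Q.
2Q: tangent at (15, 23): λ = (3·15² + 22)/(2·23) ≡ 0/5. 5⁻¹ ≡ 33 (mod 41) since 5·33 = 165 ≡ 1, so λ ≡ 0·33 ≡ 0.
  x = λ² - 15 - 15 = 0 - 30 ≡ 11; y = λ·(15 - 11) - 23 ≡ 18. → (11, 18)
3Q: (11, 18) + (15, 23). λ = (23 - 18)/(15 - 11) ≡ 5/4 mod 41. 4⁻¹ ≡ 31 (mod 41) since 4·31 = 124 ≡ 1, so λ ≡ 32.
  x = λ² - 11 - 15 = 1024 - 26 ≡ 14; y = λ·(11 - 14) - 18 ≡ 9. → (14, 9)
4Q: (14, 9) + (15, 23). λ = (23 - 9)/(15 - 14) ≡ 14/1 mod 41. 1⁻¹ ≡ 1 (mod 41) since 1·1 = 1 ≡ 1, so λ ≡ 14.
  x = λ² - 14 - 15 = 196 - 29 ≡ 3; y = λ·(14 - 3) - 9 ≡ 22. → (3, 22)
5Q: (3, 22) + (15, 23). λ = (23 - 22)/(15 - 3) ≡ 1/12 mod 41. 12⁻¹ ≡ 24 (mod 41), so λ ≡ 24.
  x = λ² - 3 - 15 = 576 - 18 ≡ 25; y = λ·(3 - 25) - 22 ≡ 24. → (25, 24)
6Q: (25, 24) + (15, 23). λ = (23 - 24)/(15 - 25) ≡ 40/31 mod 41. 31⁻¹ ≡ 4 (mod 41), so λ ≡ 37.
  x = λ² - 25 - 15 = 1369 - 40 ≡ 17; y = λ·(25 - 17) - 24 ≡ 26. → (17, 26)
7Q: (17, 26) + (15, 23). λ = (23 - 26)/(15 - 17) ≡ 38/39 mod 41. 39⁻¹ ≡ 20 (mod 41), so λ ≡ 22.
  x = λ² - 17 - 15 = 484 - 32 ≡ 1; y = λ·(17 - 1) - 26 ≡ 39. → (1, 39)
8Q: (1, 39) + (15, 23). λ = (23 - 39)/(15 - 1) ≡ 25/14 mod 41. 14⁻¹ ≡ 3 (mod 41) since 14·3 = 42 ≡ 1, so λ ≡ 34.
  x = λ² - 1 - 15 = 1156 - 16 ≡ 33; y = λ·(1 - 33) - 39 ≡ 21. → (33, 21)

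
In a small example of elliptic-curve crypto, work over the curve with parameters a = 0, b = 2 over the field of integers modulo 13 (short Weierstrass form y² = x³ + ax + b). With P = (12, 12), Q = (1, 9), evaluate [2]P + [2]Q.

First 2P:
Repeated addition: build up to 2P.
2P: tangent at (12, 12): λ = (3·12² + 0)/(2·12) ≡ 3/11. 11⁻¹ ≡ 6 (mod 13), so λ ≡ 3·6 ≡ 5.
  x = λ² - 12 - 12 = 25 - 24 ≡ 1; y = λ·(12 - 1) - 12 ≡ 4. → (1, 4)
2P = (1, 4).
Next 2Q:
Repeated addition: build up to 2Q.
2Q: tangent at (1, 9): λ = (3·1² + 0)/(2·9) ≡ 3/5. 5⁻¹ ≡ 8 (mod 13), so λ ≡ 3·8 ≡ 11.
  x = λ² - 1 - 1 = 121 - 2 ≡ 2; y = λ·(1 - 2) - 9 ≡ 6. → (2, 6)
2Q = (2, 6).
Finally 2P + 2Q:
(1, 4) + (2, 6). λ = (6 - 4)/(2 - 1) ≡ 2/1 mod 13. 1⁻¹ ≡ 1 (mod 13) since 1·1 = 1 ≡ 1, so λ ≡ 2.
  x = λ² - 1 - 2 = 4 - 3 ≡ 1; y = λ·(1 - 1) - 4 ≡ 9. → (1, 9)

(1, 9)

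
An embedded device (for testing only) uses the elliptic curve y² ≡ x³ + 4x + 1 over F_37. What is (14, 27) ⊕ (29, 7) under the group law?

(4, 9)

(14, 27) + (29, 7). λ = (7 - 27)/(29 - 14) ≡ 17/15 mod 37. 15⁻¹ ≡ 5 (mod 37), so λ ≡ 11.
  x = λ² - 14 - 29 = 121 - 43 ≡ 4; y = λ·(14 - 4) - 27 ≡ 9. → (4, 9)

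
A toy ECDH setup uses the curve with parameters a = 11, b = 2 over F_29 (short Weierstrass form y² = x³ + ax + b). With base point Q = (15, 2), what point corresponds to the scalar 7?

(18, 0)

Double-and-add on 7 = (111)₂. Start with Q = (15, 2) for the leading 1-bit.
double: tangent at (15, 2): λ = (3·15² + 11)/(2·2) ≡ 19/4. 4⁻¹ ≡ 22 (mod 29) since 4·22 = 88 ≡ 1, so λ ≡ 19·22 ≡ 12.
  x = λ² - 15 - 15 = 144 - 30 ≡ 27; y = λ·(15 - 27) - 2 ≡ 28. → (27, 28)
add Q: (27, 28) + (15, 2). λ = (2 - 28)/(15 - 27) ≡ 3/17 mod 29. 17⁻¹ ≡ 12 (mod 29) since 17·12 = 204 ≡ 1, so λ ≡ 7.
  x = λ² - 27 - 15 = 49 - 42 ≡ 7; y = λ·(27 - 7) - 28 ≡ 25. → (7, 25)
double: tangent at (7, 25): λ = (3·7² + 11)/(2·25) ≡ 13/21. 21⁻¹ ≡ 18 (mod 29) since 21·18 = 378 ≡ 1, so λ ≡ 13·18 ≡ 2.
  x = λ² - 7 - 7 = 4 - 14 ≡ 19; y = λ·(7 - 19) - 25 ≡ 9. → (19, 9)
add Q: (19, 9) + (15, 2). λ = (2 - 9)/(15 - 19) ≡ 22/25 mod 29. 25⁻¹ ≡ 7 (mod 29) since 25·7 = 175 ≡ 1, so λ ≡ 9.
  x = λ² - 19 - 15 = 81 - 34 ≡ 18; y = λ·(19 - 18) - 9 ≡ 0. → (18, 0)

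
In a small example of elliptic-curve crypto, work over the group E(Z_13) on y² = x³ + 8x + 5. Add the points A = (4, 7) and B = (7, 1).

(4, 7) + (7, 1). λ = (1 - 7)/(7 - 4) ≡ 7/3 mod 13. 3⁻¹ ≡ 9 (mod 13), so λ ≡ 11.
  x = λ² - 4 - 7 = 121 - 11 ≡ 6; y = λ·(4 - 6) - 7 ≡ 10. → (6, 10)

(6, 10)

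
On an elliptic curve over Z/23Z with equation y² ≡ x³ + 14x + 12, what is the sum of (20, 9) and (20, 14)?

O

The two points share x = 20 and their y-coordinates satisfy 9 + 14 ≡ 0 (mod 23), so they are inverses. Their sum is 𝒪.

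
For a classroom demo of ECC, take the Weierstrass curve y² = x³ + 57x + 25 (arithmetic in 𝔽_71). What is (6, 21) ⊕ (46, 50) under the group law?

(43, 64)

(6, 21) + (46, 50). λ = (50 - 21)/(46 - 6) ≡ 29/40 mod 71. 40⁻¹ ≡ 16 (mod 71) since 40·16 = 640 ≡ 1, so λ ≡ 38.
  x = λ² - 6 - 46 = 1444 - 52 ≡ 43; y = λ·(6 - 43) - 21 ≡ 64. → (43, 64)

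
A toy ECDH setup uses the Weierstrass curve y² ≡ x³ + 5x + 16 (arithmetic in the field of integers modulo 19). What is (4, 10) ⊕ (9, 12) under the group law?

(4, 10) + (9, 12). λ = (12 - 10)/(9 - 4) ≡ 2/5 mod 19. 5⁻¹ ≡ 4 (mod 19), so λ ≡ 8.
  x = λ² - 4 - 9 = 64 - 13 ≡ 13; y = λ·(4 - 13) - 10 ≡ 13. → (13, 13)

(13, 13)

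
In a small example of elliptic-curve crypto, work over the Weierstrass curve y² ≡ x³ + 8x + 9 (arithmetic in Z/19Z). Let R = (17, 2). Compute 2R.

(10, 14)

tangent at (17, 2): λ = (3·17² + 8)/(2·2) ≡ 1/4. 4⁻¹ ≡ 5 (mod 19), so λ ≡ 1·5 ≡ 5.
  x = λ² - 17 - 17 = 25 - 34 ≡ 10; y = λ·(17 - 10) - 2 ≡ 14. → (10, 14)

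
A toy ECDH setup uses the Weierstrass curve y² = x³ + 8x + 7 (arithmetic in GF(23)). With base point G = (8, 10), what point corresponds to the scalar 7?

(18, 7)

Double-and-add on 7 = (111)₂. Start with G = (8, 10) for the leading 1-bit.
double: tangent at (8, 10): λ = (3·8² + 8)/(2·10) ≡ 16/20. 20⁻¹ ≡ 15 (mod 23) since 20·15 = 300 ≡ 1, so λ ≡ 16·15 ≡ 10.
  x = λ² - 8 - 8 = 100 - 16 ≡ 15; y = λ·(8 - 15) - 10 ≡ 12. → (15, 12)
add G: (15, 12) + (8, 10). λ = (10 - 12)/(8 - 15) ≡ 21/16 mod 23. 16⁻¹ ≡ 13 (mod 23), so λ ≡ 20.
  x = λ² - 15 - 8 = 400 - 23 ≡ 9; y = λ·(15 - 9) - 12 ≡ 16. → (9, 16)
double: tangent at (9, 16): λ = (3·9² + 8)/(2·16) ≡ 21/9. 9⁻¹ ≡ 18 (mod 23), so λ ≡ 21·18 ≡ 10.
  x = λ² - 9 - 9 = 100 - 18 ≡ 13; y = λ·(9 - 13) - 16 ≡ 13. → (13, 13)
add G: (13, 13) + (8, 10). λ = (10 - 13)/(8 - 13) ≡ 20/18 mod 23. 18⁻¹ ≡ 9 (mod 23), so λ ≡ 19.
  x = λ² - 13 - 8 = 361 - 21 ≡ 18; y = λ·(13 - 18) - 13 ≡ 7. → (18, 7)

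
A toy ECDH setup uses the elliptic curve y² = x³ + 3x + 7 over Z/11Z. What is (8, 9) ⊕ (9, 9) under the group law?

(8, 9) + (9, 9). λ = (9 - 9)/(9 - 8) ≡ 0/1 mod 11. 1⁻¹ ≡ 1 (mod 11) since 1·1 = 1 ≡ 1, so λ ≡ 0.
  x = λ² - 8 - 9 = 0 - 17 ≡ 5; y = λ·(8 - 5) - 9 ≡ 2. → (5, 2)

(5, 2)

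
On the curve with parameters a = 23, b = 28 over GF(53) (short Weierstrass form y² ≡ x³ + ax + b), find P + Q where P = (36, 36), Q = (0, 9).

(1, 30)

(36, 36) + (0, 9). λ = (9 - 36)/(0 - 36) ≡ 26/17 mod 53. 17⁻¹ ≡ 25 (mod 53) since 17·25 = 425 ≡ 1, so λ ≡ 14.
  x = λ² - 36 - 0 = 196 - 36 ≡ 1; y = λ·(36 - 1) - 36 ≡ 30. → (1, 30)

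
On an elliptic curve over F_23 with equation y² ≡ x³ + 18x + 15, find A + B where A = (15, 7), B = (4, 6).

(8, 2)

(15, 7) + (4, 6). λ = (6 - 7)/(4 - 15) ≡ 22/12 mod 23. 12⁻¹ ≡ 2 (mod 23), so λ ≡ 21.
  x = λ² - 15 - 4 = 441 - 19 ≡ 8; y = λ·(15 - 8) - 7 ≡ 2. → (8, 2)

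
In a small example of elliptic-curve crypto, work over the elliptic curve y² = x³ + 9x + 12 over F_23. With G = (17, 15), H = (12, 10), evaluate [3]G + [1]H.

First 3G:
Repeated addition: build up to 3G.
2G: tangent at (17, 15): λ = (3·17² + 9)/(2·15) ≡ 2/7. 7⁻¹ ≡ 10 (mod 23), so λ ≡ 2·10 ≡ 20.
  x = λ² - 17 - 17 = 400 - 34 ≡ 21; y = λ·(17 - 21) - 15 ≡ 20. → (21, 20)
3G: (21, 20) + (17, 15). λ = (15 - 20)/(17 - 21) ≡ 18/19 mod 23. 19⁻¹ ≡ 17 (mod 23), so λ ≡ 7.
  x = λ² - 21 - 17 = 49 - 38 ≡ 11; y = λ·(21 - 11) - 20 ≡ 4. → (11, 4)
3G = (11, 4).
Finally 3G + H:
(11, 4) + (12, 10). λ = (10 - 4)/(12 - 11) ≡ 6/1 mod 23. 1⁻¹ ≡ 1 (mod 23) since 1·1 = 1 ≡ 1, so λ ≡ 6.
  x = λ² - 11 - 12 = 36 - 23 ≡ 13; y = λ·(11 - 13) - 4 ≡ 7. → (13, 7)

(13, 7)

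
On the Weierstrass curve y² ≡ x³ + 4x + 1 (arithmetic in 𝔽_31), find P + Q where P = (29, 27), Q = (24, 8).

(29, 27) + (24, 8). λ = (8 - 27)/(24 - 29) ≡ 12/26 mod 31. 26⁻¹ ≡ 6 (mod 31), so λ ≡ 10.
  x = λ² - 29 - 24 = 100 - 53 ≡ 16; y = λ·(29 - 16) - 27 ≡ 10. → (16, 10)

(16, 10)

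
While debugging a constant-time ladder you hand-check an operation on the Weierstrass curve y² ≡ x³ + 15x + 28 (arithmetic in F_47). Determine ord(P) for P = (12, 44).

2P: tangent at (12, 44): λ = (3·12² + 15)/(2·44) ≡ 24/41. 41⁻¹ ≡ 39 (mod 47), so λ ≡ 24·39 ≡ 43.
  x = λ² - 12 - 12 = 1849 - 24 ≡ 39; y = λ·(12 - 39) - 44 ≡ 17. → (39, 17)
3P: (39, 17) + (12, 44). λ = (44 - 17)/(12 - 39) ≡ 27/20 mod 47. 20⁻¹ ≡ 40 (mod 47), so λ ≡ 46.
  x = λ² - 39 - 12 = 2116 - 51 ≡ 44; y = λ·(39 - 44) - 17 ≡ 35. → (44, 35)
4P: (44, 35) + (12, 44). λ = (44 - 35)/(12 - 44) ≡ 9/15 mod 47. 15⁻¹ ≡ 22 (mod 47), so λ ≡ 10.
  x = λ² - 44 - 12 = 100 - 56 ≡ 44; y = λ·(44 - 44) - 35 ≡ 12. → (44, 12)
5P: (44, 12) + (12, 44). λ = (44 - 12)/(12 - 44) ≡ 32/15 mod 47. 15⁻¹ ≡ 22 (mod 47) since 15·22 = 330 ≡ 1, so λ ≡ 46.
  x = λ² - 44 - 12 = 2116 - 56 ≡ 39; y = λ·(44 - 39) - 12 ≡ 30. → (39, 30)
6P: (39, 30) + (12, 44). λ = (44 - 30)/(12 - 39) ≡ 14/20 mod 47. 20⁻¹ ≡ 40 (mod 47), so λ ≡ 43.
  x = λ² - 39 - 12 = 1849 - 51 ≡ 12; y = λ·(39 - 12) - 30 ≡ 3. → (12, 3)
7P: (12, 3) + (12, 44): same x and y₁ ≡ -y₂, so the sum is O.
7P = O, so the order is 7.

7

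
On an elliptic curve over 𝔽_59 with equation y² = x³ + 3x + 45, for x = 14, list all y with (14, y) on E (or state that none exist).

none

x³ + 3x + 45 = 2831 ≡ 58 (mod 59).
58 is a non-residue mod 59; no y exists.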